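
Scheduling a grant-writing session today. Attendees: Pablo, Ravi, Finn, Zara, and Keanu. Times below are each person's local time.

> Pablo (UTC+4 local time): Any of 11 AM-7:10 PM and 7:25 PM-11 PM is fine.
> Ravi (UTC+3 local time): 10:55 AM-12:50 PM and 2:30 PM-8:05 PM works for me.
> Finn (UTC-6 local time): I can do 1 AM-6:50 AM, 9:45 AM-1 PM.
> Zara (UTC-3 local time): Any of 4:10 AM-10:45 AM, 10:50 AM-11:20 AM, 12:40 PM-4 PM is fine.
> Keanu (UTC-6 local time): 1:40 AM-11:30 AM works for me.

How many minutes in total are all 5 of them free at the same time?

275

Pablo in UTC: 07:00-15:10, 15:25-19:00 (subtract 4h to convert from UTC+4).
Ravi in UTC: 07:55-09:50, 11:30-17:05 (subtract 3h to convert from UTC+3).
Finn in UTC: 07:00-12:50, 15:45-19:00 (add 6h to convert from UTC-6).
Zara in UTC: 07:10-13:45, 13:50-14:20, 15:40-19:00 (add 3h to convert from UTC-3).
Keanu in UTC: 07:40-17:30 (add 6h to convert from UTC-6).
Pablo ∩ Ravi: 07:55-09:50, 11:30-15:10, 15:25-17:05.
Pablo ∩ Ravi ∩ Finn: 07:55-09:50, 11:30-12:50, 15:45-17:05.
Pablo ∩ Ravi ∩ Finn ∩ Zara: 07:55-09:50, 11:30-12:50, 15:45-17:05.
Pablo ∩ Ravi ∩ Finn ∩ Zara ∩ Keanu: 07:55-09:50, 11:30-12:50, 15:45-17:05.
Summing the common windows: 115 + 80 + 80 = 275 minutes.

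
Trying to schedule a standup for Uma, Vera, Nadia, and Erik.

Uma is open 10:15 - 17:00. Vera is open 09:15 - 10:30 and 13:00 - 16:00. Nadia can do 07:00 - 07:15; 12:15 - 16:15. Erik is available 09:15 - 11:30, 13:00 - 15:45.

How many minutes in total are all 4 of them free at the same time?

Uma ∩ Vera: 10:15-10:30, 13:00-16:00.
Uma ∩ Vera ∩ Nadia: 13:00-16:00.
Uma ∩ Vera ∩ Nadia ∩ Erik: 13:00-15:45.
So the common availability across everyone is 13:00-15:45.
That's a single block of 165 minutes.

165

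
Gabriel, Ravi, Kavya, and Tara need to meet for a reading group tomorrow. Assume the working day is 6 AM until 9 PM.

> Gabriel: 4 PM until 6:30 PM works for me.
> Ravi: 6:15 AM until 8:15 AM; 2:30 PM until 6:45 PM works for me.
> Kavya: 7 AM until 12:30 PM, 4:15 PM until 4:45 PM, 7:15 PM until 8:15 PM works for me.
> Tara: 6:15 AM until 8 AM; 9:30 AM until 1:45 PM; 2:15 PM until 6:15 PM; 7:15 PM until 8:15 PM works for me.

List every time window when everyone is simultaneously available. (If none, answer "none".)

Gabriel ∩ Ravi: 16:00-18:30.
Gabriel ∩ Ravi ∩ Kavya: 16:15-16:45.
Gabriel ∩ Ravi ∩ Kavya ∩ Tara: 16:15-16:45.

16:15-16:45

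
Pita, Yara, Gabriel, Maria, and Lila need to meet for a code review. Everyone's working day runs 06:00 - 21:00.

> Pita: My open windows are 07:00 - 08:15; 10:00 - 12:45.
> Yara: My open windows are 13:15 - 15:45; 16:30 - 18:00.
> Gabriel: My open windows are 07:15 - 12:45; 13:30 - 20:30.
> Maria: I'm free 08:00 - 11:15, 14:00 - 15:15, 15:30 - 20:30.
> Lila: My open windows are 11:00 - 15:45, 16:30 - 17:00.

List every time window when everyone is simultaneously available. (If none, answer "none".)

Pita ∩ Yara: ∅.
Pita ∩ Yara ∩ Gabriel: ∅.
Pita ∩ Yara ∩ Gabriel ∩ Maria: ∅.
Pita ∩ Yara ∩ Gabriel ∩ Maria ∩ Lila: ∅.
There is no time when everyone is free.

none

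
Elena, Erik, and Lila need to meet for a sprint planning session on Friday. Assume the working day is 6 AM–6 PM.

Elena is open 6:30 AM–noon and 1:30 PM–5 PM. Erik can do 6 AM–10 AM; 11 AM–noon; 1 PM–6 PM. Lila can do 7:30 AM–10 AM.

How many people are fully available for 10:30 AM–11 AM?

Elena can make the full 10:30-11:00 slot — that's 1.

1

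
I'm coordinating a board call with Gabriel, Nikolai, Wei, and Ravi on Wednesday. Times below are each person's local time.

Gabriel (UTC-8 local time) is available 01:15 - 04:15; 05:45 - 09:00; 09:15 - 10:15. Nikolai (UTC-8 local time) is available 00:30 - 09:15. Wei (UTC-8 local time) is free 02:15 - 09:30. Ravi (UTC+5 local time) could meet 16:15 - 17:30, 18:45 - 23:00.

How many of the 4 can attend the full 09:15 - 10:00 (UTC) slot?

2

Gabriel in UTC: 09:15-12:15, 13:45-17:00, 17:15-18:15 (add 8h to convert from UTC-8).
Nikolai in UTC: 08:30-17:15 (add 8h to convert from UTC-8).
Wei in UTC: 10:15-17:30 (add 8h to convert from UTC-8).
Ravi in UTC: 11:15-12:30, 13:45-18:00 (subtract 5h to convert from UTC+5).
Gabriel and Nikolai can make the full 09:15-10:00 slot — that's 2.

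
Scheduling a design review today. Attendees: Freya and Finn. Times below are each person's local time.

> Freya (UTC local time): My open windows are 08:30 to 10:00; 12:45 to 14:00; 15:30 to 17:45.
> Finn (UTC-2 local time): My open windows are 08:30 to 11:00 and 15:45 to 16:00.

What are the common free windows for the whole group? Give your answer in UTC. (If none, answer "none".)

12:45-13:00

Freya in UTC: 08:30-10:00, 12:45-14:00, 15:30-17:45.
Finn in UTC: 10:30-13:00, 17:45-18:00 (add 2h to convert from UTC-2).
Freya ∩ Finn: 12:45-13:00.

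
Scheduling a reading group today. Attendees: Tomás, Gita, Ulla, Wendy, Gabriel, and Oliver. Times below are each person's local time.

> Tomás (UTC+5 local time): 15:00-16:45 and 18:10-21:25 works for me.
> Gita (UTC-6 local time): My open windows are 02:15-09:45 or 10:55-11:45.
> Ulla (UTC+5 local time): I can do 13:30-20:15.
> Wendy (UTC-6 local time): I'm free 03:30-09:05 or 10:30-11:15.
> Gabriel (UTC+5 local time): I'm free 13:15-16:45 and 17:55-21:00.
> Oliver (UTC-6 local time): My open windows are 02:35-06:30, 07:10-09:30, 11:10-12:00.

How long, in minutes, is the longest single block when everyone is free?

115

Tomás in UTC: 10:00-11:45, 13:10-16:25 (subtract 5h to convert from UTC+5).
Gita in UTC: 08:15-15:45, 16:55-17:45 (add 6h to convert from UTC-6).
Ulla in UTC: 08:30-15:15 (subtract 5h to convert from UTC+5).
Wendy in UTC: 09:30-15:05, 16:30-17:15 (add 6h to convert from UTC-6).
Gabriel in UTC: 08:15-11:45, 12:55-16:00 (subtract 5h to convert from UTC+5).
Oliver in UTC: 08:35-12:30, 13:10-15:30, 17:10-18:00 (add 6h to convert from UTC-6).
Tomás ∩ Gita: 10:00-11:45, 13:10-15:45.
Tomás ∩ Gita ∩ Ulla: 10:00-11:45, 13:10-15:15.
Tomás ∩ Gita ∩ Ulla ∩ Wendy: 10:00-11:45, 13:10-15:05.
Tomás ∩ Gita ∩ Ulla ∩ Wendy ∩ Gabriel: 10:00-11:45, 13:10-15:05.
Tomás ∩ Gita ∩ Ulla ∩ Wendy ∩ Gabriel ∩ Oliver: 10:00-11:45, 13:10-15:05.
The longest is 13:10-15:05 at 115 minutes.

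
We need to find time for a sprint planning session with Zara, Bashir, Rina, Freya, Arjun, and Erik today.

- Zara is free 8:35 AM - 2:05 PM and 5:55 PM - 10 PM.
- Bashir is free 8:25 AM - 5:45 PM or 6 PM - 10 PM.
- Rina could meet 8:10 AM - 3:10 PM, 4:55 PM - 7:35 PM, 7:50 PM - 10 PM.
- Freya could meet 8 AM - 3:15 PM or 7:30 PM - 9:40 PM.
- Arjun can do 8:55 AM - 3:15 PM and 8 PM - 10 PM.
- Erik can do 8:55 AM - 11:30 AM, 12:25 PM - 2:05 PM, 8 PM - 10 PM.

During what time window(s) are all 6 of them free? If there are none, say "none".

08:55-11:30, 12:25-14:05, 20:00-21:40

Zara ∩ Bashir: 08:35-14:05, 18:00-22:00.
Zara ∩ Bashir ∩ Rina: 08:35-14:05, 18:00-19:35, 19:50-22:00.
Zara ∩ Bashir ∩ Rina ∩ Freya: 08:35-14:05, 19:30-19:35, 19:50-21:40.
Zara ∩ Bashir ∩ Rina ∩ Freya ∩ Arjun: 08:55-14:05, 20:00-21:40.
Zara ∩ Bashir ∩ Rina ∩ Freya ∩ Arjun ∩ Erik: 08:55-11:30, 12:25-14:05, 20:00-21:40.
So the common availability across everyone is 08:55-11:30, 12:25-14:05, 20:00-21:40.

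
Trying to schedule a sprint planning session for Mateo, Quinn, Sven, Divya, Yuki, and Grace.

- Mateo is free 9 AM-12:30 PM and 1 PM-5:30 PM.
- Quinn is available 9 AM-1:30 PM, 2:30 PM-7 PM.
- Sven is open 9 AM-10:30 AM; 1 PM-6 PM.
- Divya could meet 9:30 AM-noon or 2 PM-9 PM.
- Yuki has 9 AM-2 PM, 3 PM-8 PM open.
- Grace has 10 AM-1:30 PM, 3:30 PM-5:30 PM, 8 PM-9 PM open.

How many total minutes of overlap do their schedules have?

150

Mateo ∩ Quinn: 09:00-12:30, 13:00-13:30, 14:30-17:30.
Mateo ∩ Quinn ∩ Sven: 09:00-10:30, 13:00-13:30, 14:30-17:30.
Mateo ∩ Quinn ∩ Sven ∩ Divya: 09:30-10:30, 14:30-17:30.
Mateo ∩ Quinn ∩ Sven ∩ Divya ∩ Yuki: 09:30-10:30, 15:00-17:30.
Mateo ∩ Quinn ∩ Sven ∩ Divya ∩ Yuki ∩ Grace: 10:00-10:30, 15:30-17:30.
Those are the intersection windows.
Summing the common windows: 30 + 120 = 150 minutes.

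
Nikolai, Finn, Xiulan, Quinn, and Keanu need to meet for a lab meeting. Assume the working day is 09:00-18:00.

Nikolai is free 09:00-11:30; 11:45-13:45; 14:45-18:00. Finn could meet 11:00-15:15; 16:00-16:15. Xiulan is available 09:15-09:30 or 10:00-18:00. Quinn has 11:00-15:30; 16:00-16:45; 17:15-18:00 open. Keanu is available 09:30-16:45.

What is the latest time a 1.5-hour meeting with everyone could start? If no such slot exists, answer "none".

12:15

Nikolai ∩ Finn: 11:00-11:30, 11:45-13:45, 14:45-15:15, 16:00-16:15.
Nikolai ∩ Finn ∩ Xiulan: 11:00-11:30, 11:45-13:45, 14:45-15:15, 16:00-16:15.
Nikolai ∩ Finn ∩ Xiulan ∩ Quinn: 11:00-11:30, 11:45-13:45, 14:45-15:15, 16:00-16:15.
Nikolai ∩ Finn ∩ Xiulan ∩ Quinn ∩ Keanu: 11:00-11:30, 11:45-13:45, 14:45-15:15, 16:00-16:15.
The last common window of at least 90 minutes is 11:45-13:45; a 90-minute meeting can start as late as 12:15 and still end by 13:45.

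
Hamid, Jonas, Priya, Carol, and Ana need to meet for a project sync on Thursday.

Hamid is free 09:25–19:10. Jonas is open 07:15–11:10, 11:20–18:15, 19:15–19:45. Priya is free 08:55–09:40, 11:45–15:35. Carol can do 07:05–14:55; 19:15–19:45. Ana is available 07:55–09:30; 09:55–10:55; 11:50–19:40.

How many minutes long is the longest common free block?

185

Hamid ∩ Jonas: 09:25-11:10, 11:20-18:15.
Hamid ∩ Jonas ∩ Priya: 09:25-09:40, 11:45-15:35.
Hamid ∩ Jonas ∩ Priya ∩ Carol: 09:25-09:40, 11:45-14:55.
Hamid ∩ Jonas ∩ Priya ∩ Carol ∩ Ana: 09:25-09:30, 11:50-14:55.
The longest is 11:50-14:55 at 185 minutes.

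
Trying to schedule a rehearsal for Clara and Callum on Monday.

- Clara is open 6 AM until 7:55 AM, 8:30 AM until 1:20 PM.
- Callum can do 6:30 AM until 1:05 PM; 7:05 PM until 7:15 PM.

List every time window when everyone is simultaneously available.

Clara ∩ Callum: 06:30-07:55, 08:30-13:05.
Those are the intersection windows.

06:30-07:55, 08:30-13:05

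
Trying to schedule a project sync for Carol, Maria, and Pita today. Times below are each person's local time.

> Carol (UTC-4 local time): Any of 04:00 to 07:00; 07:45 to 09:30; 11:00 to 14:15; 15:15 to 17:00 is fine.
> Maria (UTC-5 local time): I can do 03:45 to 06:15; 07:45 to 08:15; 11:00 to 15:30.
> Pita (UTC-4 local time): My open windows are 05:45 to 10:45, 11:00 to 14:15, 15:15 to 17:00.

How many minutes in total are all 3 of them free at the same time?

315

Carol in UTC: 08:00-11:00, 11:45-13:30, 15:00-18:15, 19:15-21:00 (add 4h to convert from UTC-4).
Maria in UTC: 08:45-11:15, 12:45-13:15, 16:00-20:30 (add 5h to convert from UTC-5).
Pita in UTC: 09:45-14:45, 15:00-18:15, 19:15-21:00 (add 4h to convert from UTC-4).
Carol ∩ Maria: 08:45-11:00, 12:45-13:15, 16:00-18:15, 19:15-20:30.
Carol ∩ Maria ∩ Pita: 09:45-11:00, 12:45-13:15, 16:00-18:15, 19:15-20:30.
So the common availability across everyone is 09:45-11:00, 12:45-13:15, 16:00-18:15, 19:15-20:30.
Summing the common windows: 75 + 30 + 135 + 75 = 315 minutes.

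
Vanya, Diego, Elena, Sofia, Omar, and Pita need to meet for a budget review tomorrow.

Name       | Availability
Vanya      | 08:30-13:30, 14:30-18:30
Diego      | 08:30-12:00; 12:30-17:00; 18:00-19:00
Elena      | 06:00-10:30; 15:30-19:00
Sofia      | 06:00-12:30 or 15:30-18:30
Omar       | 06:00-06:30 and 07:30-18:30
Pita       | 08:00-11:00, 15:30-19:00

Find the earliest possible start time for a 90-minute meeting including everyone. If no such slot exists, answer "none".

08:30

Vanya ∩ Diego: 08:30-12:00, 12:30-13:30, 14:30-17:00, 18:00-18:30.
Vanya ∩ Diego ∩ Elena: 08:30-10:30, 15:30-17:00, 18:00-18:30.
Vanya ∩ Diego ∩ Elena ∩ Sofia: 08:30-10:30, 15:30-17:00, 18:00-18:30.
Vanya ∩ Diego ∩ Elena ∩ Sofia ∩ Omar: 08:30-10:30, 15:30-17:00, 18:00-18:30.
Vanya ∩ Diego ∩ Elena ∩ Sofia ∩ Omar ∩ Pita: 08:30-10:30, 15:30-17:00, 18:00-18:30.
So the common availability across everyone is 08:30-10:30, 15:30-17:00, 18:00-18:30.
The first common window of at least 90 minutes is 08:30-10:30, so the earliest start is 08:30.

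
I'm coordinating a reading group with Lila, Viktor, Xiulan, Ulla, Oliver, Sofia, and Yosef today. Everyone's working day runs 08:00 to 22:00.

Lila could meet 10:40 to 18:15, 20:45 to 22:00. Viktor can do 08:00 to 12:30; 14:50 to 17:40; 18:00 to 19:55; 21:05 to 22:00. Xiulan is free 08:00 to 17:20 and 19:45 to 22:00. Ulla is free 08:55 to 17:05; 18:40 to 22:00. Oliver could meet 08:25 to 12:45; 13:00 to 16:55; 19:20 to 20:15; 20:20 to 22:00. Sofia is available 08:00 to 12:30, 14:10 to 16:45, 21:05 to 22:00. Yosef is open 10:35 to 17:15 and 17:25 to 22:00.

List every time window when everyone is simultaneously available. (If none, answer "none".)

Lila ∩ Viktor: 10:40-12:30, 14:50-17:40, 18:00-18:15, 21:05-22:00.
Lila ∩ Viktor ∩ Xiulan: 10:40-12:30, 14:50-17:20, 21:05-22:00.
Lila ∩ Viktor ∩ Xiulan ∩ Ulla: 10:40-12:30, 14:50-17:05, 21:05-22:00.
Lila ∩ Viktor ∩ Xiulan ∩ Ulla ∩ Oliver: 10:40-12:30, 14:50-16:55, 21:05-22:00.
Lila ∩ Viktor ∩ Xiulan ∩ Ulla ∩ Oliver ∩ Sofia: 10:40-12:30, 14:50-16:45, 21:05-22:00.
Lila ∩ Viktor ∩ Xiulan ∩ Ulla ∩ Oliver ∩ Sofia ∩ Yosef: 10:40-12:30, 14:50-16:45, 21:05-22:00.
Those are the intersection windows.

10:40-12:30, 14:50-16:45, 21:05-22:00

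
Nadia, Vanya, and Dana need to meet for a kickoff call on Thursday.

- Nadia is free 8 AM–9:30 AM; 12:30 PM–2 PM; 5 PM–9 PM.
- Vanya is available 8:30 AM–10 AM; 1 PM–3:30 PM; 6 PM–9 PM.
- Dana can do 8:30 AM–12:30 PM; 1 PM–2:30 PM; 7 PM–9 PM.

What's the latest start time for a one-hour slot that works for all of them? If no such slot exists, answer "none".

20:00

Nadia ∩ Vanya: 08:30-09:30, 13:00-14:00, 18:00-21:00.
Nadia ∩ Vanya ∩ Dana: 08:30-09:30, 13:00-14:00, 19:00-21:00.
Those are the intersection windows.
The last common window of at least 60 minutes is 19:00-21:00; a 60-minute meeting can start as late as 20:00 and still end by 21:00.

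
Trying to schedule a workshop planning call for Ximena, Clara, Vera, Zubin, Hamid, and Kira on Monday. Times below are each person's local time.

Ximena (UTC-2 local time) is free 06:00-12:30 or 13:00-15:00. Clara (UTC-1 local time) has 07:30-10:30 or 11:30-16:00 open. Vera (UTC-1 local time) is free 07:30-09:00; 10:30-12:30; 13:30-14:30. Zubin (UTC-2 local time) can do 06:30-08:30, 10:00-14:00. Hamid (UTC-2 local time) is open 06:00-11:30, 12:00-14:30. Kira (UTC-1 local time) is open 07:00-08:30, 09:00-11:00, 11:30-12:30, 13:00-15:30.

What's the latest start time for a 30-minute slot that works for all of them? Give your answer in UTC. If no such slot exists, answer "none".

Ximena in UTC: 08:00-14:30, 15:00-17:00 (add 2h to convert from UTC-2).
Clara in UTC: 08:30-11:30, 12:30-17:00 (add 1h to convert from UTC-1).
Vera in UTC: 08:30-10:00, 11:30-13:30, 14:30-15:30 (add 1h to convert from UTC-1).
Zubin in UTC: 08:30-10:30, 12:00-16:00 (add 2h to convert from UTC-2).
Hamid in UTC: 08:00-13:30, 14:00-16:30 (add 2h to convert from UTC-2).
Kira in UTC: 08:00-09:30, 10:00-12:00, 12:30-13:30, 14:00-16:30 (add 1h to convert from UTC-1).
Ximena ∩ Clara: 08:30-11:30, 12:30-14:30, 15:00-17:00.
Ximena ∩ Clara ∩ Vera: 08:30-10:00, 12:30-13:30, 15:00-15:30.
Ximena ∩ Clara ∩ Vera ∩ Zubin: 08:30-10:00, 12:30-13:30, 15:00-15:30.
Ximena ∩ Clara ∩ Vera ∩ Zubin ∩ Hamid: 08:30-10:00, 12:30-13:30, 15:00-15:30.
Ximena ∩ Clara ∩ Vera ∩ Zubin ∩ Hamid ∩ Kira: 08:30-09:30, 12:30-13:30, 15:00-15:30.
Those are the intersection windows.
The last common window of at least 30 minutes is 15:00-15:30; a 30-minute meeting can start as late as 15:00 and still end by 15:30.

15:00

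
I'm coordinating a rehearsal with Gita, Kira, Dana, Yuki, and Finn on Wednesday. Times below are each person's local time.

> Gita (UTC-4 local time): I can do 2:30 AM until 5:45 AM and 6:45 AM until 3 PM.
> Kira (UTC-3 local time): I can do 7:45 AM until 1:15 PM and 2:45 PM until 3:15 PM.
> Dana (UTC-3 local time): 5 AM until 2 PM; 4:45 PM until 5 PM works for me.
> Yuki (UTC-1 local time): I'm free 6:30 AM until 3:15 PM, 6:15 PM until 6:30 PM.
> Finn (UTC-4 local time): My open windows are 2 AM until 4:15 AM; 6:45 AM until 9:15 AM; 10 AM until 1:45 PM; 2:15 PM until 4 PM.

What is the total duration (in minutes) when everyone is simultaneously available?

Gita in UTC: 06:30-09:45, 10:45-19:00 (add 4h to convert from UTC-4).
Kira in UTC: 10:45-16:15, 17:45-18:15 (add 3h to convert from UTC-3).
Dana in UTC: 08:00-17:00, 19:45-20:00 (add 3h to convert from UTC-3).
Yuki in UTC: 07:30-16:15, 19:15-19:30 (add 1h to convert from UTC-1).
Finn in UTC: 06:00-08:15, 10:45-13:15, 14:00-17:45, 18:15-20:00 (add 4h to convert from UTC-4).
Gita ∩ Kira: 10:45-16:15, 17:45-18:15.
Gita ∩ Kira ∩ Dana: 10:45-16:15.
Gita ∩ Kira ∩ Dana ∩ Yuki: 10:45-16:15.
Gita ∩ Kira ∩ Dana ∩ Yuki ∩ Finn: 10:45-13:15, 14:00-16:15.
Those are the intersection windows.
Summing the common windows: 150 + 135 = 285 minutes.

285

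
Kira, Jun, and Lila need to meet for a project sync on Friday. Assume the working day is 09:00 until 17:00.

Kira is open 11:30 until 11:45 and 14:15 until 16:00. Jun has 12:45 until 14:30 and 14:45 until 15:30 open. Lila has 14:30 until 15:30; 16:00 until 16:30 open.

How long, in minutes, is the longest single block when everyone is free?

45

Kira ∩ Jun: 14:15-14:30, 14:45-15:30.
Kira ∩ Jun ∩ Lila: 14:45-15:30.
The longest is 14:45-15:30 at 45 minutes.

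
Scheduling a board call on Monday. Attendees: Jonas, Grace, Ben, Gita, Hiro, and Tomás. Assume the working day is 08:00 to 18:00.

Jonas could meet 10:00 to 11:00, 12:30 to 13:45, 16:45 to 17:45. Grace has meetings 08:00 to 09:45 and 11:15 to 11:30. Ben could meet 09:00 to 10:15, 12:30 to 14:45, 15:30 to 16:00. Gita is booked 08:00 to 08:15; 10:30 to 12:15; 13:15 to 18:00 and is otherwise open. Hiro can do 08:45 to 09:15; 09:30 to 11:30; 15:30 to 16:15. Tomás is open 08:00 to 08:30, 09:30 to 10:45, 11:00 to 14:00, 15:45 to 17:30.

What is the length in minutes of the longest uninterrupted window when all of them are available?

Jonas free: 10:00-11:00, 12:30-13:45, 16:45-17:45.
Grace free: 09:45-11:15, 11:30-18:00 (invert busy blocks within the working day).
Ben free: 09:00-10:15, 12:30-14:45, 15:30-16:00.
Gita free: 08:15-10:30, 12:15-13:15 (invert busy blocks within the working day).
Hiro free: 08:45-09:15, 09:30-11:30, 15:30-16:15.
Tomás free: 08:00-08:30, 09:30-10:45, 11:00-14:00, 15:45-17:30.
Jonas ∩ Grace: 10:00-11:00, 12:30-13:45, 16:45-17:45.
Jonas ∩ Grace ∩ Ben: 10:00-10:15, 12:30-13:45.
Jonas ∩ Grace ∩ Ben ∩ Gita: 10:00-10:15, 12:30-13:15.
Jonas ∩ Grace ∩ Ben ∩ Gita ∩ Hiro: 10:00-10:15.
Jonas ∩ Grace ∩ Ben ∩ Gita ∩ Hiro ∩ Tomás: 10:00-10:15.
The longest is 10:00-10:15 at 15 minutes.

15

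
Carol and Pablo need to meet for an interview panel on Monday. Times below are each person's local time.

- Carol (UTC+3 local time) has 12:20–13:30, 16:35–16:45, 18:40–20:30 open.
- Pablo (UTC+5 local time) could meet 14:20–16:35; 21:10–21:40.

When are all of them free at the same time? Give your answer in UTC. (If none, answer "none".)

Carol in UTC: 09:20-10:30, 13:35-13:45, 15:40-17:30 (subtract 3h to convert from UTC+3).
Pablo in UTC: 09:20-11:35, 16:10-16:40 (subtract 5h to convert from UTC+5).
Carol ∩ Pablo: 09:20-10:30, 16:10-16:40.

09:20-10:30, 16:10-16:40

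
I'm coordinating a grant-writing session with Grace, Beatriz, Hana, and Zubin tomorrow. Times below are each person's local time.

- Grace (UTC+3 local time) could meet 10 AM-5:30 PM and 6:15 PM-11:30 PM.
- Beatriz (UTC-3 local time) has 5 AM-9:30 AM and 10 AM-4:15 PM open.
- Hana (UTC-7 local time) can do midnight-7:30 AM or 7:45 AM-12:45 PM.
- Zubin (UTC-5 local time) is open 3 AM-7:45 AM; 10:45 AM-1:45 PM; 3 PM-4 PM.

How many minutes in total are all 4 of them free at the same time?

Grace in UTC: 07:00-14:30, 15:15-20:30 (subtract 3h to convert from UTC+3).
Beatriz in UTC: 08:00-12:30, 13:00-19:15 (add 3h to convert from UTC-3).
Hana in UTC: 07:00-14:30, 14:45-19:45 (add 7h to convert from UTC-7).
Zubin in UTC: 08:00-12:45, 15:45-18:45, 20:00-21:00 (add 5h to convert from UTC-5).
Grace ∩ Beatriz: 08:00-12:30, 13:00-14:30, 15:15-19:15.
Grace ∩ Beatriz ∩ Hana: 08:00-12:30, 13:00-14:30, 15:15-19:15.
Grace ∩ Beatriz ∩ Hana ∩ Zubin: 08:00-12:30, 15:45-18:45.
Summing the common windows: 270 + 180 = 450 minutes.

450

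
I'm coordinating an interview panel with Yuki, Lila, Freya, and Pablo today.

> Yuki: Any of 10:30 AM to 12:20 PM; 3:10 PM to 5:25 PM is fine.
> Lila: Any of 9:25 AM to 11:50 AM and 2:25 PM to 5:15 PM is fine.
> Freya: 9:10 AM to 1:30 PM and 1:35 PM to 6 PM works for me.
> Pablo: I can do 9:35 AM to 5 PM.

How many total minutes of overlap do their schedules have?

190

Yuki ∩ Lila: 10:30-11:50, 15:10-17:15.
Yuki ∩ Lila ∩ Freya: 10:30-11:50, 15:10-17:15.
Yuki ∩ Lila ∩ Freya ∩ Pablo: 10:30-11:50, 15:10-17:00.
So the common availability across everyone is 10:30-11:50, 15:10-17:00.
Summing the common windows: 80 + 110 = 190 minutes.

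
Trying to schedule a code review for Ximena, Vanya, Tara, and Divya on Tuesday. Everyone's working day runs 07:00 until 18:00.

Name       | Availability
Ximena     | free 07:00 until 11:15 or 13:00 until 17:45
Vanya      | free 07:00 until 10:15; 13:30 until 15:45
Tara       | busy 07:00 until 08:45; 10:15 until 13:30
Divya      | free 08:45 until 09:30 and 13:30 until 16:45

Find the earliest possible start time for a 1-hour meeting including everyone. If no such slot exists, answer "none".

Ximena free: 07:00-11:15, 13:00-17:45.
Vanya free: 07:00-10:15, 13:30-15:45.
Tara free: 08:45-10:15, 13:30-18:00 (invert busy blocks within the working day).
Divya free: 08:45-09:30, 13:30-16:45.
Ximena ∩ Vanya: 07:00-10:15, 13:30-15:45.
Ximena ∩ Vanya ∩ Tara: 08:45-10:15, 13:30-15:45.
Ximena ∩ Vanya ∩ Tara ∩ Divya: 08:45-09:30, 13:30-15:45.
So the common availability across everyone is 08:45-09:30, 13:30-15:45.
The first common window of at least 60 minutes is 13:30-15:45, so the earliest start is 13:30.

13:30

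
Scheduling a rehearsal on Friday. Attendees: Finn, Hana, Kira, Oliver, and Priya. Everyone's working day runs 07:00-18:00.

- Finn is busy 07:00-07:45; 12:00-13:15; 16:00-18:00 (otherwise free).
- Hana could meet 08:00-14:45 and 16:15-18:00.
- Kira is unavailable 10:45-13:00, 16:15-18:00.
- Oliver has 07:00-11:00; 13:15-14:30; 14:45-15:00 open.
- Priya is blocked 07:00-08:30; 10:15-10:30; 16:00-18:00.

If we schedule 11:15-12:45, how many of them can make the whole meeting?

Finn free: 07:45-12:00, 13:15-16:00 (invert busy blocks within the working day).
Hana free: 08:00-14:45, 16:15-18:00.
Kira free: 07:00-10:45, 13:00-16:15 (invert busy blocks within the working day).
Oliver free: 07:00-11:00, 13:15-14:30, 14:45-15:00.
Priya free: 08:30-10:15, 10:30-16:00 (invert busy blocks within the working day).
Hana and Priya can make the full 11:15-12:45 slot — that's 2.

2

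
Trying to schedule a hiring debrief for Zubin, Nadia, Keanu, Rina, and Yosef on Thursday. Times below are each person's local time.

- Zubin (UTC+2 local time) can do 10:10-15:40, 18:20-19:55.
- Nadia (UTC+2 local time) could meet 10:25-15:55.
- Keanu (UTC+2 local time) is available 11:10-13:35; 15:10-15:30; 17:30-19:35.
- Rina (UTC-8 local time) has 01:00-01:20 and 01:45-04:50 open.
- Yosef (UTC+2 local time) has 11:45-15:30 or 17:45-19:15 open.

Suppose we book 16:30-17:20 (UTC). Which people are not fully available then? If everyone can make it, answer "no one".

Zubin in UTC: 08:10-13:40, 16:20-17:55 (subtract 2h to convert from UTC+2).
Nadia in UTC: 08:25-13:55 (subtract 2h to convert from UTC+2).
Keanu in UTC: 09:10-11:35, 13:10-13:30, 15:30-17:35 (subtract 2h to convert from UTC+2).
Rina in UTC: 09:00-09:20, 09:45-12:50 (add 8h to convert from UTC-8).
Yosef in UTC: 09:45-13:30, 15:45-17:15 (subtract 2h to convert from UTC+2).
Zubin: free for 16:30-17:20. Nadia: not fully free for 16:30-17:20. Keanu: free for 16:30-17:20. Rina: not fully free for 16:30-17:20. Yosef: not fully free for 16:30-17:20.

Nadia, Rina, Yosef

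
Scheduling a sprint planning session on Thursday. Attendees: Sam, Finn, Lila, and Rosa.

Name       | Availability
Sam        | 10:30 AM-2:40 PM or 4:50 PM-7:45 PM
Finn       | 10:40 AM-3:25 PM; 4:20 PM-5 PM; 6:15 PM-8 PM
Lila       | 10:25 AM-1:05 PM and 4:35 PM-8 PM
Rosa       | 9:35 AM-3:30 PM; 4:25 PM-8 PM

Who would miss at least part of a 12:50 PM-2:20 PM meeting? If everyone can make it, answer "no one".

Lila

Sam: free for 12:50-14:20. Finn: free for 12:50-14:20. Lila: not fully free for 12:50-14:20. Rosa: free for 12:50-14:20.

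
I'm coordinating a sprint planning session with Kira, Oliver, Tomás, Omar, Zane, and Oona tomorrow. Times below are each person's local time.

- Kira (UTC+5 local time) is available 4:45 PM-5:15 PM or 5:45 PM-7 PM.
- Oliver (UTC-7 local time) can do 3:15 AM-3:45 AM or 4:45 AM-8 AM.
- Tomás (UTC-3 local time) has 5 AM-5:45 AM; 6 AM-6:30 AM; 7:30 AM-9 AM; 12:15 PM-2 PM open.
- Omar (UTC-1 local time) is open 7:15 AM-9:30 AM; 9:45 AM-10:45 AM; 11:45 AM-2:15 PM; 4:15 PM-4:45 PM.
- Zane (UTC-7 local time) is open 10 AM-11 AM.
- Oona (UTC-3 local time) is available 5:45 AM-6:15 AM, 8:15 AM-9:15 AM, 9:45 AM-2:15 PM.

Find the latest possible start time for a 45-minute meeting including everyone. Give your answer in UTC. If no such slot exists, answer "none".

none

Kira in UTC: 11:45-12:15, 12:45-14:00 (subtract 5h to convert from UTC+5).
Oliver in UTC: 10:15-10:45, 11:45-15:00 (add 7h to convert from UTC-7).
Tomás in UTC: 08:00-08:45, 09:00-09:30, 10:30-12:00, 15:15-17:00 (add 3h to convert from UTC-3).
Omar in UTC: 08:15-10:30, 10:45-11:45, 12:45-15:15, 17:15-17:45 (add 1h to convert from UTC-1).
Zane in UTC: 17:00-18:00 (add 7h to convert from UTC-7).
Oona in UTC: 08:45-09:15, 11:15-12:15, 12:45-17:15 (add 3h to convert from UTC-3).
Kira ∩ Oliver: 11:45-12:15, 12:45-14:00.
Kira ∩ Oliver ∩ Tomás: 11:45-12:00.
Kira ∩ Oliver ∩ Tomás ∩ Omar: ∅.
Kira ∩ Oliver ∩ Tomás ∩ Omar ∩ Zane: ∅.
Kira ∩ Oliver ∩ Tomás ∩ Omar ∩ Zane ∩ Oona: ∅.
There is no time when everyone is free.
No common window is at least 45 minutes long.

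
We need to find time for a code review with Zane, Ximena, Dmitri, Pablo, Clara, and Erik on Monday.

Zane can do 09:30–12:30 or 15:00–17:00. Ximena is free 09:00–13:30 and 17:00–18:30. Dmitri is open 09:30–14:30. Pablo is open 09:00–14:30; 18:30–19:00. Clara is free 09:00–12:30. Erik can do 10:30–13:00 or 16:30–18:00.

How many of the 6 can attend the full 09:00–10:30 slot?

Ximena, Pablo, and Clara can make the full 09:00-10:30 slot — that's 3.

3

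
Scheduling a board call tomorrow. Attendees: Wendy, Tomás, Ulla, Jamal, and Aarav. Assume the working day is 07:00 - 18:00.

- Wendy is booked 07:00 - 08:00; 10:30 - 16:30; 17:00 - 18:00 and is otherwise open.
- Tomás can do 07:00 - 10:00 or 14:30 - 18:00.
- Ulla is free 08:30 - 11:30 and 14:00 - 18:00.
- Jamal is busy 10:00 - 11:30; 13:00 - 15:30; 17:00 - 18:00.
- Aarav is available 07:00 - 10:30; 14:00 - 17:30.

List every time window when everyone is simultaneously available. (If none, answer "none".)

Wendy free: 08:00-10:30, 16:30-17:00 (invert busy blocks within the working day).
Tomás free: 07:00-10:00, 14:30-18:00.
Ulla free: 08:30-11:30, 14:00-18:00.
Jamal free: 07:00-10:00, 11:30-13:00, 15:30-17:00 (invert busy blocks within the working day).
Aarav free: 07:00-10:30, 14:00-17:30.
Wendy ∩ Tomás: 08:00-10:00, 16:30-17:00.
Wendy ∩ Tomás ∩ Ulla: 08:30-10:00, 16:30-17:00.
Wendy ∩ Tomás ∩ Ulla ∩ Jamal: 08:30-10:00, 16:30-17:00.
Wendy ∩ Tomás ∩ Ulla ∩ Jamal ∩ Aarav: 08:30-10:00, 16:30-17:00.
Those are the intersection windows.

08:30-10:00, 16:30-17:00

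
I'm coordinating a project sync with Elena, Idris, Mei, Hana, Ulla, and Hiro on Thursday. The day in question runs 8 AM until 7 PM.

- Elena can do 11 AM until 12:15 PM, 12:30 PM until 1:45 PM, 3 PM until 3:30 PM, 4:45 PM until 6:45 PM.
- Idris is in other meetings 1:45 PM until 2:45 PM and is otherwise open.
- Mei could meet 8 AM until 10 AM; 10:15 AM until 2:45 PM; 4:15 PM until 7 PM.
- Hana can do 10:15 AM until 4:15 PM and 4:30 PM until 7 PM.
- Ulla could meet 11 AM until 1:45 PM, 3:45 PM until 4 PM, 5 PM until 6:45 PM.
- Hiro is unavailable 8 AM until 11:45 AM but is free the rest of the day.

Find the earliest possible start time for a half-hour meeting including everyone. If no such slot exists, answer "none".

11:45

Elena free: 11:00-12:15, 12:30-13:45, 15:00-15:30, 16:45-18:45.
Idris free: 08:00-13:45, 14:45-19:00 (invert busy blocks within the working day).
Mei free: 08:00-10:00, 10:15-14:45, 16:15-19:00.
Hana free: 10:15-16:15, 16:30-19:00.
Ulla free: 11:00-13:45, 15:45-16:00, 17:00-18:45.
Hiro free: 11:45-19:00 (invert busy blocks within the working day).
Elena ∩ Idris: 11:00-12:15, 12:30-13:45, 15:00-15:30, 16:45-18:45.
Elena ∩ Idris ∩ Mei: 11:00-12:15, 12:30-13:45, 16:45-18:45.
Elena ∩ Idris ∩ Mei ∩ Hana: 11:00-12:15, 12:30-13:45, 16:45-18:45.
Elena ∩ Idris ∩ Mei ∩ Hana ∩ Ulla: 11:00-12:15, 12:30-13:45, 17:00-18:45.
Elena ∩ Idris ∩ Mei ∩ Hana ∩ Ulla ∩ Hiro: 11:45-12:15, 12:30-13:45, 17:00-18:45.
So the common availability across everyone is 11:45-12:15, 12:30-13:45, 17:00-18:45.
The first common window of at least 30 minutes is 11:45-12:15, so the earliest start is 11:45.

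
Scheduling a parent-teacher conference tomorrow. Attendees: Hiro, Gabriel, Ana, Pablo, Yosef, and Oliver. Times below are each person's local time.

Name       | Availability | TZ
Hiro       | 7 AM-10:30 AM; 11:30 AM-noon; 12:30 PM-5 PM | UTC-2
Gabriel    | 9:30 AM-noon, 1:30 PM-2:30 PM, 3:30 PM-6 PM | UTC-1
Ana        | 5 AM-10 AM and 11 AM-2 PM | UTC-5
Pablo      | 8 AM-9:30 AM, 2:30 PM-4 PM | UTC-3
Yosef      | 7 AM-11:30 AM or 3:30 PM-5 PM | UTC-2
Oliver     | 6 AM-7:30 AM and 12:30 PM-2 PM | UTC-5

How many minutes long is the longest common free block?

Hiro in UTC: 09:00-12:30, 13:30-14:00, 14:30-19:00 (add 2h to convert from UTC-2).
Gabriel in UTC: 10:30-13:00, 14:30-15:30, 16:30-19:00 (add 1h to convert from UTC-1).
Ana in UTC: 10:00-15:00, 16:00-19:00 (add 5h to convert from UTC-5).
Pablo in UTC: 11:00-12:30, 17:30-19:00 (add 3h to convert from UTC-3).
Yosef in UTC: 09:00-13:30, 17:30-19:00 (add 2h to convert from UTC-2).
Oliver in UTC: 11:00-12:30, 17:30-19:00 (add 5h to convert from UTC-5).
Hiro ∩ Gabriel: 10:30-12:30, 14:30-15:30, 16:30-19:00.
Hiro ∩ Gabriel ∩ Ana: 10:30-12:30, 14:30-15:00, 16:30-19:00.
Hiro ∩ Gabriel ∩ Ana ∩ Pablo: 11:00-12:30, 17:30-19:00.
Hiro ∩ Gabriel ∩ Ana ∩ Pablo ∩ Yosef: 11:00-12:30, 17:30-19:00.
Hiro ∩ Gabriel ∩ Ana ∩ Pablo ∩ Yosef ∩ Oliver: 11:00-12:30, 17:30-19:00.
The longest is 11:00-12:30 at 90 minutes.

90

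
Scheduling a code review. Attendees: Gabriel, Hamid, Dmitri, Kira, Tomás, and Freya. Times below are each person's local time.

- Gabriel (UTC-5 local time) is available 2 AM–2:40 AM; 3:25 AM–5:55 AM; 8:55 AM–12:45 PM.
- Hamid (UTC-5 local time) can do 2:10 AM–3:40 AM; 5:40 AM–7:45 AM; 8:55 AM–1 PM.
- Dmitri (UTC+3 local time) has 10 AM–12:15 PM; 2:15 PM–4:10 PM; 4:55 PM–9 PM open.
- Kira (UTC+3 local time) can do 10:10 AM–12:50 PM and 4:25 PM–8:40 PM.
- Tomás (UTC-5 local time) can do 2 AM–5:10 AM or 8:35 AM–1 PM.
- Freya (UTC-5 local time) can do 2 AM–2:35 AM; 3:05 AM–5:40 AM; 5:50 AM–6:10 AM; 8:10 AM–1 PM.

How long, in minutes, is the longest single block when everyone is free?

Gabriel in UTC: 07:00-07:40, 08:25-10:55, 13:55-17:45 (add 5h to convert from UTC-5).
Hamid in UTC: 07:10-08:40, 10:40-12:45, 13:55-18:00 (add 5h to convert from UTC-5).
Dmitri in UTC: 07:00-09:15, 11:15-13:10, 13:55-18:00 (subtract 3h to convert from UTC+3).
Kira in UTC: 07:10-09:50, 13:25-17:40 (subtract 3h to convert from UTC+3).
Tomás in UTC: 07:00-10:10, 13:35-18:00 (add 5h to convert from UTC-5).
Freya in UTC: 07:00-07:35, 08:05-10:40, 10:50-11:10, 13:10-18:00 (add 5h to convert from UTC-5).
Gabriel ∩ Hamid: 07:10-07:40, 08:25-08:40, 10:40-10:55, 13:55-17:45.
Gabriel ∩ Hamid ∩ Dmitri: 07:10-07:40, 08:25-08:40, 13:55-17:45.
Gabriel ∩ Hamid ∩ Dmitri ∩ Kira: 07:10-07:40, 08:25-08:40, 13:55-17:40.
Gabriel ∩ Hamid ∩ Dmitri ∩ Kira ∩ Tomás: 07:10-07:40, 08:25-08:40, 13:55-17:40.
Gabriel ∩ Hamid ∩ Dmitri ∩ Kira ∩ Tomás ∩ Freya: 07:10-07:35, 08:25-08:40, 13:55-17:40.
Those are the intersection windows.
The longest is 13:55-17:40 at 225 minutes.

225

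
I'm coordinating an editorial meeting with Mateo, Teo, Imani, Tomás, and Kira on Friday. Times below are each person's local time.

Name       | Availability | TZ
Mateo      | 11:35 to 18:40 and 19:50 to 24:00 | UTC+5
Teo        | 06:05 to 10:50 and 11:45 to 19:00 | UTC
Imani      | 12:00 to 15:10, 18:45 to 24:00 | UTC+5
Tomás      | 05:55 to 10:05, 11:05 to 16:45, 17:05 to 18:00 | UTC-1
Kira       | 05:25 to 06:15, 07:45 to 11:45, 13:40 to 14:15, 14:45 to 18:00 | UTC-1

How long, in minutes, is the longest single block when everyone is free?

120

Mateo in UTC: 06:35-13:40, 14:50-19:00 (subtract 5h to convert from UTC+5).
Teo in UTC: 06:05-10:50, 11:45-19:00.
Imani in UTC: 07:00-10:10, 13:45-19:00 (subtract 5h to convert from UTC+5).
Tomás in UTC: 06:55-11:05, 12:05-17:45, 18:05-19:00 (add 1h to convert from UTC-1).
Kira in UTC: 06:25-07:15, 08:45-12:45, 14:40-15:15, 15:45-19:00 (add 1h to convert from UTC-1).
Mateo ∩ Teo: 06:35-10:50, 11:45-13:40, 14:50-19:00.
Mateo ∩ Teo ∩ Imani: 07:00-10:10, 14:50-19:00.
Mateo ∩ Teo ∩ Imani ∩ Tomás: 07:00-10:10, 14:50-17:45, 18:05-19:00.
Mateo ∩ Teo ∩ Imani ∩ Tomás ∩ Kira: 07:00-07:15, 08:45-10:10, 14:50-15:15, 15:45-17:45, 18:05-19:00.
The longest is 15:45-17:45 at 120 minutes.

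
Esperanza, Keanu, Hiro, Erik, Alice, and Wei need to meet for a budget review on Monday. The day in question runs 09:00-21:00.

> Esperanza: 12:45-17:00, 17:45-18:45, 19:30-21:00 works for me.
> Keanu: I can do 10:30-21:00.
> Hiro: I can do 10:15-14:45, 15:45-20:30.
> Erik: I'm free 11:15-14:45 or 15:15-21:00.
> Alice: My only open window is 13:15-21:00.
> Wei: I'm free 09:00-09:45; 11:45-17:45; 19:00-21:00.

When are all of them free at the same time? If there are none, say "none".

13:15-14:45, 15:45-17:00, 19:30-20:30

Esperanza ∩ Keanu: 12:45-17:00, 17:45-18:45, 19:30-21:00.
Esperanza ∩ Keanu ∩ Hiro: 12:45-14:45, 15:45-17:00, 17:45-18:45, 19:30-20:30.
Esperanza ∩ Keanu ∩ Hiro ∩ Erik: 12:45-14:45, 15:45-17:00, 17:45-18:45, 19:30-20:30.
Esperanza ∩ Keanu ∩ Hiro ∩ Erik ∩ Alice: 13:15-14:45, 15:45-17:00, 17:45-18:45, 19:30-20:30.
Esperanza ∩ Keanu ∩ Hiro ∩ Erik ∩ Alice ∩ Wei: 13:15-14:45, 15:45-17:00, 19:30-20:30.
Those are the intersection windows.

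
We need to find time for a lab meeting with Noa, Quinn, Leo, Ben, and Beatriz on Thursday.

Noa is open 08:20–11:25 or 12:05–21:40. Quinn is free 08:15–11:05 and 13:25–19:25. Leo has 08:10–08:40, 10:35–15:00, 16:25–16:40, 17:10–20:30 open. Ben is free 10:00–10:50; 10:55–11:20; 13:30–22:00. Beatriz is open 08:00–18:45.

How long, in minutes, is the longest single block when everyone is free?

Noa ∩ Quinn: 08:20-11:05, 13:25-19:25.
Noa ∩ Quinn ∩ Leo: 08:20-08:40, 10:35-11:05, 13:25-15:00, 16:25-16:40, 17:10-19:25.
Noa ∩ Quinn ∩ Leo ∩ Ben: 10:35-10:50, 10:55-11:05, 13:30-15:00, 16:25-16:40, 17:10-19:25.
Noa ∩ Quinn ∩ Leo ∩ Ben ∩ Beatriz: 10:35-10:50, 10:55-11:05, 13:30-15:00, 16:25-16:40, 17:10-18:45.
Those are the intersection windows.
The longest is 17:10-18:45 at 95 minutes.

95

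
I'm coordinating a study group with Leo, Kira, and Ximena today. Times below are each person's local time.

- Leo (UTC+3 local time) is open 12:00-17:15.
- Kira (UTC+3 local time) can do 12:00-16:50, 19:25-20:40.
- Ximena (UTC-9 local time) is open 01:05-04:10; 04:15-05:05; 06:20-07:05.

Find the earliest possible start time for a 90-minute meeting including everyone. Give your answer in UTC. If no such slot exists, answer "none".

10:05

Leo in UTC: 09:00-14:15 (subtract 3h to convert from UTC+3).
Kira in UTC: 09:00-13:50, 16:25-17:40 (subtract 3h to convert from UTC+3).
Ximena in UTC: 10:05-13:10, 13:15-14:05, 15:20-16:05 (add 9h to convert from UTC-9).
Leo ∩ Kira: 09:00-13:50.
Leo ∩ Kira ∩ Ximena: 10:05-13:10, 13:15-13:50.
Those are the intersection windows.
The first common window of at least 90 minutes is 10:05-13:10, so the earliest start is 10:05.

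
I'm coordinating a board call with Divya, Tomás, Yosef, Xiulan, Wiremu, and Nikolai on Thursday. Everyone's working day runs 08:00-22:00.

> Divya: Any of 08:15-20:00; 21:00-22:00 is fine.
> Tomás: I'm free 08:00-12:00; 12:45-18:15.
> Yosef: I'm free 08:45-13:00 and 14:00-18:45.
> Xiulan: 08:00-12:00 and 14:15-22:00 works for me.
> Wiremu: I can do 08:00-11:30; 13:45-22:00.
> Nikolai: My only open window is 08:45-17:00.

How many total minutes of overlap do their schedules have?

330

Divya ∩ Tomás: 08:15-12:00, 12:45-18:15.
Divya ∩ Tomás ∩ Yosef: 08:45-12:00, 12:45-13:00, 14:00-18:15.
Divya ∩ Tomás ∩ Yosef ∩ Xiulan: 08:45-12:00, 14:15-18:15.
Divya ∩ Tomás ∩ Yosef ∩ Xiulan ∩ Wiremu: 08:45-11:30, 14:15-18:15.
Divya ∩ Tomás ∩ Yosef ∩ Xiulan ∩ Wiremu ∩ Nikolai: 08:45-11:30, 14:15-17:00.
Summing the common windows: 165 + 165 = 330 minutes.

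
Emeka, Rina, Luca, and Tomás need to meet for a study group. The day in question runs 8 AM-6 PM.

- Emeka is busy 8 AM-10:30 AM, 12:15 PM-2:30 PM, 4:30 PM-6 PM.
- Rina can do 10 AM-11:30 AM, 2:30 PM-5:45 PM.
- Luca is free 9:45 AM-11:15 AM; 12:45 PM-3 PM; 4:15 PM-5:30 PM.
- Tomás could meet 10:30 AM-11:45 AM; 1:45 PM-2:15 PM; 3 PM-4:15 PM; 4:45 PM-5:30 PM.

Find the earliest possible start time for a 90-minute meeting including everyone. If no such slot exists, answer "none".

Emeka free: 10:30-12:15, 14:30-16:30 (invert busy blocks within the working day).
Rina free: 10:00-11:30, 14:30-17:45.
Luca free: 09:45-11:15, 12:45-15:00, 16:15-17:30.
Tomás free: 10:30-11:45, 13:45-14:15, 15:00-16:15, 16:45-17:30.
Emeka ∩ Rina: 10:30-11:30, 14:30-16:30.
Emeka ∩ Rina ∩ Luca: 10:30-11:15, 14:30-15:00, 16:15-16:30.
Emeka ∩ Rina ∩ Luca ∩ Tomás: 10:30-11:15.
So the common availability across everyone is 10:30-11:15.
No common window is at least 90 minutes long.

none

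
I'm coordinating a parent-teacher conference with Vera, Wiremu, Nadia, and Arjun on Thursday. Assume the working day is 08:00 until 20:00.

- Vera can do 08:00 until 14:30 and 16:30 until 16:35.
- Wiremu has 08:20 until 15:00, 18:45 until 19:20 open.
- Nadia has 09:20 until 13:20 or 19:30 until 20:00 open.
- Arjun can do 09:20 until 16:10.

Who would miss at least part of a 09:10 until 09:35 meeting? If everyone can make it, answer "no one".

Vera: free for 09:10-09:35. Wiremu: free for 09:10-09:35. Nadia: not fully free for 09:10-09:35. Arjun: not fully free for 09:10-09:35.

Arjun, Nadia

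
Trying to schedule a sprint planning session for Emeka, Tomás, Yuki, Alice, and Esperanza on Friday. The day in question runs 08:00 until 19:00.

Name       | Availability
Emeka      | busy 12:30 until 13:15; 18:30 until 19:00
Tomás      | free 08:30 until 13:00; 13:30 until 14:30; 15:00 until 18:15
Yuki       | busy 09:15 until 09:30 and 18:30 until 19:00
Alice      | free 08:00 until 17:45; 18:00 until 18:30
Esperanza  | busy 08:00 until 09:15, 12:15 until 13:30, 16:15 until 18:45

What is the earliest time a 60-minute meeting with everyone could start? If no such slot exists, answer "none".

09:30

Emeka free: 08:00-12:30, 13:15-18:30 (invert busy blocks within the working day).
Tomás free: 08:30-13:00, 13:30-14:30, 15:00-18:15.
Yuki free: 08:00-09:15, 09:30-18:30 (invert busy blocks within the working day).
Alice free: 08:00-17:45, 18:00-18:30.
Esperanza free: 09:15-12:15, 13:30-16:15, 18:45-19:00 (invert busy blocks within the working day).
Emeka ∩ Tomás: 08:30-12:30, 13:30-14:30, 15:00-18:15.
Emeka ∩ Tomás ∩ Yuki: 08:30-09:15, 09:30-12:30, 13:30-14:30, 15:00-18:15.
Emeka ∩ Tomás ∩ Yuki ∩ Alice: 08:30-09:15, 09:30-12:30, 13:30-14:30, 15:00-17:45, 18:00-18:15.
Emeka ∩ Tomás ∩ Yuki ∩ Alice ∩ Esperanza: 09:30-12:15, 13:30-14:30, 15:00-16:15.
The first common window of at least 60 minutes is 09:30-12:15, so the earliest start is 09:30.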